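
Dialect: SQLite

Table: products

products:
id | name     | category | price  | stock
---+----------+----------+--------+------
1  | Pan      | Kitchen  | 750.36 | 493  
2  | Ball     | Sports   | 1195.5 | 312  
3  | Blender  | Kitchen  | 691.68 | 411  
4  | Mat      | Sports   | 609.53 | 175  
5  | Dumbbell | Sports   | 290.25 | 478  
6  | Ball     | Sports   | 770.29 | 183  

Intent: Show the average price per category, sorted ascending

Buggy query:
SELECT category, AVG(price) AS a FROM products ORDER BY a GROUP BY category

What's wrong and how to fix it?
Bug: GROUP BY must precede ORDER BY

Fix: Reorder: SELECT … FROM … GROUP BY … ORDER BY …

Corrected query:
SELECT category, AVG(price) AS a FROM products GROUP BY category ORDER BY a

Result:
category | a       
---------+---------
Sports   | 716.3925
Kitchen  | 721.02  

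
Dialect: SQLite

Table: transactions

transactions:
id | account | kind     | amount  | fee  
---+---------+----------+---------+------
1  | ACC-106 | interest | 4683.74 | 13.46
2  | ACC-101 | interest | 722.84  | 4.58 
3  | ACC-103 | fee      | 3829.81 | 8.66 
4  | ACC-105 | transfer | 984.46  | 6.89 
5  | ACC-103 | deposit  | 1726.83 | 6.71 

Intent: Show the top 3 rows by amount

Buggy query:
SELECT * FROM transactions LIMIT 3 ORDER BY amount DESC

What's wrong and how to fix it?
Bug: LIMIT must come after ORDER BY

Fix: Swap the clauses: ORDER BY first, then LIMIT

Corrected query:
SELECT * FROM transactions ORDER BY amount DESC LIMIT 3

Result:
id | account | kind     | amount  | fee  
---+---------+----------+---------+------
1  | ACC-106 | interest | 4683.74 | 13.46
3  | ACC-103 | fee      | 3829.81 | 8.66 
5  | ACC-103 | deposit  | 1726.83 | 6.71 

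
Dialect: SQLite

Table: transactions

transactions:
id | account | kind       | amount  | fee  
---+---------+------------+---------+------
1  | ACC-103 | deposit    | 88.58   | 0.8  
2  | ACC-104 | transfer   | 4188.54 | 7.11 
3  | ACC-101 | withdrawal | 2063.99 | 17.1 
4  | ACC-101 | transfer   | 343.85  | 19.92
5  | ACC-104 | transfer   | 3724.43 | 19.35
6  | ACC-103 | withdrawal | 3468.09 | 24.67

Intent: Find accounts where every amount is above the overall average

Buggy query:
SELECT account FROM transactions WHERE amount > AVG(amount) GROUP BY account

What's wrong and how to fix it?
Bug: AVG() is an aggregate; it can't sit directly in WHERE

Fix: Use a subquery for AVG and a HAVING MIN(...) filter so the condition holds for every row in the group

Corrected query:
SELECT account FROM transactions GROUP BY account HAVING MIN(amount) > (SELECT AVG(amount) FROM transactions)

Result:
account
-------
ACC-104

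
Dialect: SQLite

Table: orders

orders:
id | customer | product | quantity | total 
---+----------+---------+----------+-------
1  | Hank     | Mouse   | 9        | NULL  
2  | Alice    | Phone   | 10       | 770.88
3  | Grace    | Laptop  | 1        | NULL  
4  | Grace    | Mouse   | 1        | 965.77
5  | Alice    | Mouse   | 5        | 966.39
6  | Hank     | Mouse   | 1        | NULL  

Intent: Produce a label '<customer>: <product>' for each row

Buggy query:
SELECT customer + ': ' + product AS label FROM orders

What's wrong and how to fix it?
Bug: SQLite uses || for string concatenation; + coerces text to numbers (yielding 0)

Fix: Use the || operator for string concatenation

Corrected query:
SELECT customer || ': ' || product AS label FROM orders

Result:
label        
-------------
Hank: Mouse  
Alice: Phone 
Grace: Laptop
Grace: Mouse 
Alice: Mouse 
Hank: Mouse  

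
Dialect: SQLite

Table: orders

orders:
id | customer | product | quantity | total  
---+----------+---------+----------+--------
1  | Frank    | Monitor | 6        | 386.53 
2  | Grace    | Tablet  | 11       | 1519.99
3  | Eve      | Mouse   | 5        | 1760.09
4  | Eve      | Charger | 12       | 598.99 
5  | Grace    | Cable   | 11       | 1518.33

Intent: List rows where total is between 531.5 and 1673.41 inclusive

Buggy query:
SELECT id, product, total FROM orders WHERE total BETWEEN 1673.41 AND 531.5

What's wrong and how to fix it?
Bug: The bounds are reversed; BETWEEN a AND b requires a <= b to match anything

Fix: Write BETWEEN 531.5 AND 1673.41

Corrected query:
SELECT id, product, total FROM orders WHERE total BETWEEN 531.5 AND 1673.41

Result:
id | product | total  
---+---------+--------
2  | Tablet  | 1519.99
4  | Charger | 598.99 
5  | Cable   | 1518.33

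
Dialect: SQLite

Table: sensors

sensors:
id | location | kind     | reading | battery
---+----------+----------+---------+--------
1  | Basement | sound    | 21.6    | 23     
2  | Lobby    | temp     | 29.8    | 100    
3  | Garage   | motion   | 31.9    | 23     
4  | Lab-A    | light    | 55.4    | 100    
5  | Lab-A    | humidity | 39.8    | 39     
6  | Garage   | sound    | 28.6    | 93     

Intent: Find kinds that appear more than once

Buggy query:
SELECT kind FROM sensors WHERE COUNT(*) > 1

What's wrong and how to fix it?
Bug: COUNT(*) is an aggregate and cannot be used in WHERE

Fix: GROUP BY kind, then filter groups with HAVING COUNT(*) > 1

Corrected query:
SELECT kind FROM sensors GROUP BY kind HAVING COUNT(*) > 1

Result:
kind 
-----
sound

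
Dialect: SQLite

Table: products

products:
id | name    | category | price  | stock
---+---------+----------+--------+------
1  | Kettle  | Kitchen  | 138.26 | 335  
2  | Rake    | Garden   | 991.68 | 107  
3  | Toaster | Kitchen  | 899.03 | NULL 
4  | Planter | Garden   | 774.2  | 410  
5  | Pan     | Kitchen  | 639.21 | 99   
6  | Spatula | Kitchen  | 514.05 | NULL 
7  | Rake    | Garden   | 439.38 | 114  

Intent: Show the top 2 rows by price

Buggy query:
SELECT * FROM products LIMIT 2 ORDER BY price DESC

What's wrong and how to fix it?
Bug: ORDER BY cannot follow LIMIT; LIMIT is the final clause

Fix: Sort with ORDER BY, then apply LIMIT

Corrected query:
SELECT * FROM products ORDER BY price DESC LIMIT 2

Result:
id | name    | category | price  | stock
---+---------+----------+--------+------
2  | Rake    | Garden   | 991.68 | 107  
3  | Toaster | Kitchen  | 899.03 | NULL 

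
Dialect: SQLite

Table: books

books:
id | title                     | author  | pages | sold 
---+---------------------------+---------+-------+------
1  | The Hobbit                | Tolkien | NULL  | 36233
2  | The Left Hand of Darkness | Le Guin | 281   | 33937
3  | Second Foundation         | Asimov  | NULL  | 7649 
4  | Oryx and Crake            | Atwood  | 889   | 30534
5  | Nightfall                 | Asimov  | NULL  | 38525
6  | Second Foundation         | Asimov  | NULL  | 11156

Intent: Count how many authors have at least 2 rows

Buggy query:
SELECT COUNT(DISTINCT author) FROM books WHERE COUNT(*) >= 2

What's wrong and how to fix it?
Bug: COUNT(*) cannot appear in WHERE; the per-group count doesn't exist yet

Fix: Use a subquery that GROUPs and filters with HAVING, then count its rows

Corrected query:
SELECT COUNT(*) FROM (SELECT author FROM books GROUP BY author HAVING COUNT(*) >= 2)

Result:
COUNT(*)
--------
1       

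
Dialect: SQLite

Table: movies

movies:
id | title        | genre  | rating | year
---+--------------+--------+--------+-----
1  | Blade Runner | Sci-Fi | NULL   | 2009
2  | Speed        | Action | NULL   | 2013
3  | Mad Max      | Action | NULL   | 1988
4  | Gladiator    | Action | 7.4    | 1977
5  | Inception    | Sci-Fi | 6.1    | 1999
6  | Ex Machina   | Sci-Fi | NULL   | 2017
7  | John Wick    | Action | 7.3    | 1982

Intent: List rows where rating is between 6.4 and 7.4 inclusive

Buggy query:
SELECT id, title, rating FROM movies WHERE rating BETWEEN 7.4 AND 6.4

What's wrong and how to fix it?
Bug: The bounds are reversed; BETWEEN a AND b requires a <= b to match anything

Fix: Swap the bounds so the smaller value comes first

Corrected query:
SELECT id, title, rating FROM movies WHERE rating BETWEEN 6.4 AND 7.4

Result:
id | title     | rating
---+-----------+-------
4  | Gladiator | 7.4   
7  | John Wick | 7.3   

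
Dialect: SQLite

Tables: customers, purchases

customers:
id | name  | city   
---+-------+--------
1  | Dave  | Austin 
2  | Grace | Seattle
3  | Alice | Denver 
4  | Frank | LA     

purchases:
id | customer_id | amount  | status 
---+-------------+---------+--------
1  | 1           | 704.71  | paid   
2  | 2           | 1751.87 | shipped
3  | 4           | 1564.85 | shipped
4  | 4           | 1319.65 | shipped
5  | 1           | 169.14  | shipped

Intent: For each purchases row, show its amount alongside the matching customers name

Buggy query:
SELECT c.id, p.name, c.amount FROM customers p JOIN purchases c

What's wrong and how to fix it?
Bug: Missing join condition: each purchases row is matched to all customers rows instead of just its own

Fix: Specify the join condition linking the foreign key to the parent id

Corrected query:
SELECT c.id, p.name, c.amount FROM customers p JOIN purchases c ON c.customer_id = p.id

Result:
id | name  | amount 
---+-------+--------
1  | Dave  | 704.71 
2  | Grace | 1751.87
3  | Frank | 1564.85
4  | Frank | 1319.65
5  | Dave  | 169.14 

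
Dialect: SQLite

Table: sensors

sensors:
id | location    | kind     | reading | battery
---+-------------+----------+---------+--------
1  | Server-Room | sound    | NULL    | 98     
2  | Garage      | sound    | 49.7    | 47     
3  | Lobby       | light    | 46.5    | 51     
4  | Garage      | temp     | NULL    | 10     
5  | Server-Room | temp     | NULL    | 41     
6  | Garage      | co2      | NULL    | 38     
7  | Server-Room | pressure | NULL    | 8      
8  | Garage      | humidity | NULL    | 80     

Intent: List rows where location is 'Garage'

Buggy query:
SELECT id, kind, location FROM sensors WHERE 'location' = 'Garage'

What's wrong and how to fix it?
Bug: 'location' in single quotes is a string literal, not the column; the comparison is literal-vs-literal and never true

Fix: Remove the quotes around the column name (or use double quotes for an identifier)

Corrected query:
SELECT id, kind, location FROM sensors WHERE location = 'Garage'

Result:
id | kind     | location
---+----------+---------
2  | sound    | Garage  
4  | temp     | Garage  
6  | co2      | Garage  
8  | humidity | Garage  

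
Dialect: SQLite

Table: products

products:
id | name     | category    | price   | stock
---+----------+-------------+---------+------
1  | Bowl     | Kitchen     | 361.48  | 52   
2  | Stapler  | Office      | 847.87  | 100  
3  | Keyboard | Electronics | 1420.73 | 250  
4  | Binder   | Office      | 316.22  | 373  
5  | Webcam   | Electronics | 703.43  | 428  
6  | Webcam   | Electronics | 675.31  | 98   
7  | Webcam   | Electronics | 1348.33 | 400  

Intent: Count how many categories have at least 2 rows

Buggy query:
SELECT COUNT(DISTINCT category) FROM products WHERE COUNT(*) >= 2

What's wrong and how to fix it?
Bug: WHERE filters individual rows, not groups, so a group-level COUNT is invalid there

Fix: Use a subquery that GROUPs and filters with HAVING, then count its rows

Corrected query:
SELECT COUNT(*) FROM (SELECT category FROM products GROUP BY category HAVING COUNT(*) >= 2)

Result:
COUNT(*)
--------
2       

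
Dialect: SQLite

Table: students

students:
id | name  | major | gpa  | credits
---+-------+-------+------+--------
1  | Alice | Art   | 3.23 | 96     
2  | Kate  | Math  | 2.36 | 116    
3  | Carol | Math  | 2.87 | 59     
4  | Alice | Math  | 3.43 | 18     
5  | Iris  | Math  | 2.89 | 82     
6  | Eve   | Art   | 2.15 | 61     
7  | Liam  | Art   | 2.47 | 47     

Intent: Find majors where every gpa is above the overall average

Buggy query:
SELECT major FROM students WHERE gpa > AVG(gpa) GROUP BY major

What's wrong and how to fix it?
Bug: WHERE evaluates per row before aggregation, so AVG() is unavailable

Fix: Use a subquery for AVG and a HAVING MIN(...) filter so the condition holds for every row in the group

Corrected query:
SELECT major FROM students GROUP BY major HAVING MIN(gpa) > (SELECT AVG(gpa) FROM students)

Result:
(no rows)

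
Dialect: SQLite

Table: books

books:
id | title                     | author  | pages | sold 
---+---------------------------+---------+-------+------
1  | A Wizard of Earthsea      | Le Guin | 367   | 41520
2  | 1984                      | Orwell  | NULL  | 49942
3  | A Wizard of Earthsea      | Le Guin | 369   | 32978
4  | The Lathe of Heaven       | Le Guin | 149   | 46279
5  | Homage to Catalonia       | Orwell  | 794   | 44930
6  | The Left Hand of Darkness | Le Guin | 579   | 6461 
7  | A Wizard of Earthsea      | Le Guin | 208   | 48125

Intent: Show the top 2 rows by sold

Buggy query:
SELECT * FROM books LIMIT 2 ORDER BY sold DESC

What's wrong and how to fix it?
Bug: LIMIT must come after ORDER BY

Fix: Swap the clauses: ORDER BY first, then LIMIT

Corrected query:
SELECT * FROM books ORDER BY sold DESC LIMIT 2

Result:
id | title                | author  | pages | sold 
---+----------------------+---------+-------+------
2  | 1984                 | Orwell  | NULL  | 49942
7  | A Wizard of Earthsea | Le Guin | 208   | 48125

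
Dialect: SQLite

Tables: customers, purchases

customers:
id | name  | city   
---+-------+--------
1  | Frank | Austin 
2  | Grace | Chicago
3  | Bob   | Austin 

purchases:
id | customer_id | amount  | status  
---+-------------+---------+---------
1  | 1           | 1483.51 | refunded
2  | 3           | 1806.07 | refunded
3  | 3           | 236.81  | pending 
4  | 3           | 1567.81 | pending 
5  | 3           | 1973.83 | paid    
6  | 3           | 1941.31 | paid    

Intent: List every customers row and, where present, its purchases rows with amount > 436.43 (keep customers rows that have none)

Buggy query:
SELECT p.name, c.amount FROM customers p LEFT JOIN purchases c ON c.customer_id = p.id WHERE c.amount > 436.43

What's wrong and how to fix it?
Bug: Filtering c.amount in WHERE discards the NULL rows produced by LEFT JOIN, turning it into an inner join

Fix: Put 'c.amount > 436.43' in the JOIN's ON clause instead of WHERE

Corrected query:
SELECT p.name, c.amount FROM customers p LEFT JOIN purchases c ON c.customer_id = p.id AND c.amount > 436.43

Result:
name  | amount 
------+--------
Frank | 1483.51
Grace | NULL   
Bob   | 1567.81
Bob   | 1806.07
Bob   | 1941.31
Bob   | 1973.83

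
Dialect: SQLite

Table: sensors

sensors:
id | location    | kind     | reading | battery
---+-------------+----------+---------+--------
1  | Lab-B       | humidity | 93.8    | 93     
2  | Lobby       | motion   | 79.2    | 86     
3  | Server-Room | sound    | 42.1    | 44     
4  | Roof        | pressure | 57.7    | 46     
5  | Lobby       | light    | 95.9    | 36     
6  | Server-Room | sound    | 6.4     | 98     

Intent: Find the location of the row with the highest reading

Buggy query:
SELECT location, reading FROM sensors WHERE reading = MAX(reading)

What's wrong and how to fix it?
Bug: WHERE is evaluated per row; an aggregate over the whole table isn't defined there

Fix: Wrap MAX in a scalar subquery so WHERE compares against a single value

Corrected query:
SELECT location, reading FROM sensors WHERE reading = (SELECT MAX(reading) FROM sensors)

Result:
location | reading
---------+--------
Lobby    | 95.9   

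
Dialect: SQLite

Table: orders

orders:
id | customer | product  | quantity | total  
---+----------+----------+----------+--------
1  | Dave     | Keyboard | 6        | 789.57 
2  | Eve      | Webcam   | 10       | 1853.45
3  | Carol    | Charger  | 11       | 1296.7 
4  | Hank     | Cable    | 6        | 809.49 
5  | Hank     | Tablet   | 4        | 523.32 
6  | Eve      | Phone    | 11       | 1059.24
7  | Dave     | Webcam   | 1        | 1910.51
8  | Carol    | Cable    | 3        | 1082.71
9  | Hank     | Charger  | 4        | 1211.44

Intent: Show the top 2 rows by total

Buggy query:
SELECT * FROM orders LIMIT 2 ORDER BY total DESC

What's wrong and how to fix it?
Bug: ORDER BY cannot follow LIMIT; LIMIT is the final clause

Fix: Swap the clauses: ORDER BY first, then LIMIT

Corrected query:
SELECT * FROM orders ORDER BY total DESC LIMIT 2

Result:
id | customer | product | quantity | total  
---+----------+---------+----------+--------
7  | Dave     | Webcam  | 1        | 1910.51
2  | Eve      | Webcam  | 10       | 1853.45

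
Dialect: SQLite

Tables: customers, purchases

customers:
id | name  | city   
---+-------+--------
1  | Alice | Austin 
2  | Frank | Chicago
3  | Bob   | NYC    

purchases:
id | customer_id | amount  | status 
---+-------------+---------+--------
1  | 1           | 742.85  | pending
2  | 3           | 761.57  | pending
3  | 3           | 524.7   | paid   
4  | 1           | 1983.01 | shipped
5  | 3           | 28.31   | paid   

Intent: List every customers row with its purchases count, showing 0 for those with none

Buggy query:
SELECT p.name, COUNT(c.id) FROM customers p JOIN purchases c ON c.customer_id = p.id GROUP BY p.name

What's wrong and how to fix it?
Bug: INNER JOIN drops customers rows that have no matching purchases rows

Fix: Switch to LEFT JOIN to retain unmatched parent rows

Corrected query:
SELECT p.name, COUNT(c.id) FROM customers p LEFT JOIN purchases c ON c.customer_id = p.id GROUP BY p.name

Result:
name  | COUNT(c.id)
------+------------
Alice | 2          
Bob   | 3          
Frank | 0          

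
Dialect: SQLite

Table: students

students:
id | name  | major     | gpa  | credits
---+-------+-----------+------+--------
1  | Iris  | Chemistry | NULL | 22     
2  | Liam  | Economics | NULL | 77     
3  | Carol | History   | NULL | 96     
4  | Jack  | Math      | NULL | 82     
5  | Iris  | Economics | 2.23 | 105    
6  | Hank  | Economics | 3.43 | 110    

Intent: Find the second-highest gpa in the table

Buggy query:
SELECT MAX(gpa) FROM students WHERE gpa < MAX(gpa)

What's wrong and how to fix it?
Bug: The inner MAX is an aggregate inside WHERE, which is not allowed

Fix: Put the inner MAX in a scalar subquery

Corrected query:
SELECT MAX(gpa) FROM students WHERE gpa < (SELECT MAX(gpa) FROM students)

Result:
MAX(gpa)
--------
2.23    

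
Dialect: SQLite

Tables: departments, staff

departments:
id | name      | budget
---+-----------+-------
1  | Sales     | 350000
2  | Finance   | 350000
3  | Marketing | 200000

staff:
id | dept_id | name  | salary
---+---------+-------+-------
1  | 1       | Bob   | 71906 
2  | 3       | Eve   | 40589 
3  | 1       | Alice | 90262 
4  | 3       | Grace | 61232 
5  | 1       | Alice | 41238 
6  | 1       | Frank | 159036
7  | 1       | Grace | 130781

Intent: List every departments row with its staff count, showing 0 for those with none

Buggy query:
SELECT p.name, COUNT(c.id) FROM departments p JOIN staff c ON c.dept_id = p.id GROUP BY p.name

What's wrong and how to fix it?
Bug: An inner join excludes parents with zero children

Fix: Switch to LEFT JOIN to retain unmatched parent rows

Corrected query:
SELECT p.name, COUNT(c.id) FROM departments p LEFT JOIN staff c ON c.dept_id = p.id GROUP BY p.name

Result:
name      | COUNT(c.id)
----------+------------
Finance   | 0          
Marketing | 2          
Sales     | 5          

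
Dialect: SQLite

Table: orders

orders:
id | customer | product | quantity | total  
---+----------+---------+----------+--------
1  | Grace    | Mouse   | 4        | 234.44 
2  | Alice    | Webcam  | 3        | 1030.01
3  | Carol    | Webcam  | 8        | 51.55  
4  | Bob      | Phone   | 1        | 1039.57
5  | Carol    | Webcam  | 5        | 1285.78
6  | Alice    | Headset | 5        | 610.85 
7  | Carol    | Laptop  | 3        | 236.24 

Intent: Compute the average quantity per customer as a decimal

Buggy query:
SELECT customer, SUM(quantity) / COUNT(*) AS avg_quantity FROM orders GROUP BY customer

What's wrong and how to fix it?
Bug: SUM(quantity) and COUNT(*) are both integers; the division truncates the fractional part

Fix: Cast one side to REAL so the division keeps the fractional part

Corrected query:
SELECT customer, SUM(quantity) * 1.0 / COUNT(*) AS avg_quantity FROM orders GROUP BY customer

Result:
customer | avg_quantity
---------+-------------
Alice    | 4           
Bob      | 1           
Carol    | 5.333333    
Grace    | 4           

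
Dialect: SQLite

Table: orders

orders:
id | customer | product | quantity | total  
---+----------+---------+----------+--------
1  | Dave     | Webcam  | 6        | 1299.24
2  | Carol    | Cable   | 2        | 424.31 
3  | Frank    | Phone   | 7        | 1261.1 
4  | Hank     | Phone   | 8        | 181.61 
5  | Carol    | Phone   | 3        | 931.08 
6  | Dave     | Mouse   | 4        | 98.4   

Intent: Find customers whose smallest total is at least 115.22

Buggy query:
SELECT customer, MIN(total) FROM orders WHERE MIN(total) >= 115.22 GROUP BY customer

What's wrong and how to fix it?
Bug: Aggregates like MIN are computed per group after WHERE runs

Fix: Use HAVING for the per-group MIN condition

Corrected query:
SELECT customer, MIN(total) FROM orders GROUP BY customer HAVING MIN(total) >= 115.22

Result:
customer | MIN(total)
---------+-----------
Carol    | 424.31    
Frank    | 1261.1    
Hank     | 181.61    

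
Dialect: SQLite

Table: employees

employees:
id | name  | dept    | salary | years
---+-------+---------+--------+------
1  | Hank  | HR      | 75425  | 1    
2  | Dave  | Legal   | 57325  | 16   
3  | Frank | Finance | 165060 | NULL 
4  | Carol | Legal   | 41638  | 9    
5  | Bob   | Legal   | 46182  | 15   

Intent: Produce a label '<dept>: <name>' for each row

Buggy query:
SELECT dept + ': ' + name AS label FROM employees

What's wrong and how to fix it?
Bug: '+' is numeric addition; on text columns SQLite converts them to 0 instead of concatenating

Fix: Replace + with || to concatenate text

Corrected query:
SELECT dept || ': ' || name AS label FROM employees

Result:
label         
--------------
HR: Hank      
Legal: Dave   
Finance: Frank
Legal: Carol  
Legal: Bob    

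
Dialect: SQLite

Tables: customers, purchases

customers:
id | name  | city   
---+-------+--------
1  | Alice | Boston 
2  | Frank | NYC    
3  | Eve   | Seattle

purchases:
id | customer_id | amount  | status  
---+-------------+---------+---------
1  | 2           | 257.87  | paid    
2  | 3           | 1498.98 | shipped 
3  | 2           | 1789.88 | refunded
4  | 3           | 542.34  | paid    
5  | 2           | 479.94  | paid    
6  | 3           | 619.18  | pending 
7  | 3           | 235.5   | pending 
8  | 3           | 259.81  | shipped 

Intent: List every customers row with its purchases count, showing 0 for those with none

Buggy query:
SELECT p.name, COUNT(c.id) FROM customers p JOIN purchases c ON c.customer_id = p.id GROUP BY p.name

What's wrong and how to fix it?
Bug: An inner join excludes parents with zero children

Fix: Switch to LEFT JOIN to retain unmatched parent rows

Corrected query:
SELECT p.name, COUNT(c.id) FROM customers p LEFT JOIN purchases c ON c.customer_id = p.id GROUP BY p.name

Result:
name  | COUNT(c.id)
------+------------
Alice | 0          
Eve   | 5          
Frank | 3          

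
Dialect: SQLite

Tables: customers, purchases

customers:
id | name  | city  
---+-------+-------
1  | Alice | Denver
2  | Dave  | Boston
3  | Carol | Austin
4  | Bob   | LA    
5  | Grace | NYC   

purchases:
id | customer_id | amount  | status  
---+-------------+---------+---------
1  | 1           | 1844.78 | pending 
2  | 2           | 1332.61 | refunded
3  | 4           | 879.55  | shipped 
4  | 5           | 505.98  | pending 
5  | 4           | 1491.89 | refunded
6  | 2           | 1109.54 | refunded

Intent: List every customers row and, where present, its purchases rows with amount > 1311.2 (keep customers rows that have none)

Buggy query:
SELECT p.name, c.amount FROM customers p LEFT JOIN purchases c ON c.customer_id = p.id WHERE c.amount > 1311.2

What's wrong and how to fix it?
Bug: Filtering c.amount in WHERE discards the NULL rows produced by LEFT JOIN, turning it into an inner join

Fix: Put 'c.amount > 1311.2' in the JOIN's ON clause instead of WHERE

Corrected query:
SELECT p.name, c.amount FROM customers p LEFT JOIN purchases c ON c.customer_id = p.id AND c.amount > 1311.2

Result:
name  | amount 
------+--------
Alice | 1844.78
Dave  | 1332.61
Carol | NULL   
Bob   | 1491.89
Grace | NULL   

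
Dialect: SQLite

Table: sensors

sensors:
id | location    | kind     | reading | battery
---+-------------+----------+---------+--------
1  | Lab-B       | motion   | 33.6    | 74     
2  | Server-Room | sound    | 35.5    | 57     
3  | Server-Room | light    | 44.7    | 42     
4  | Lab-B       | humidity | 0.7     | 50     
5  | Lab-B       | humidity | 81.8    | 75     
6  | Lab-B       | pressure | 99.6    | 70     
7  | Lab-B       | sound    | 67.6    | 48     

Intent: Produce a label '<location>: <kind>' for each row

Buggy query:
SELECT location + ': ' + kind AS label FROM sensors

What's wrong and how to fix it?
Bug: '+' is numeric addition; on text columns SQLite converts them to 0 instead of concatenating

Fix: Replace + with || to concatenate text

Corrected query:
SELECT location || ': ' || kind AS label FROM sensors

Result:
label             
------------------
Lab-B: motion     
Server-Room: sound
Server-Room: light
Lab-B: humidity   
Lab-B: humidity   
Lab-B: pressure   
Lab-B: sound      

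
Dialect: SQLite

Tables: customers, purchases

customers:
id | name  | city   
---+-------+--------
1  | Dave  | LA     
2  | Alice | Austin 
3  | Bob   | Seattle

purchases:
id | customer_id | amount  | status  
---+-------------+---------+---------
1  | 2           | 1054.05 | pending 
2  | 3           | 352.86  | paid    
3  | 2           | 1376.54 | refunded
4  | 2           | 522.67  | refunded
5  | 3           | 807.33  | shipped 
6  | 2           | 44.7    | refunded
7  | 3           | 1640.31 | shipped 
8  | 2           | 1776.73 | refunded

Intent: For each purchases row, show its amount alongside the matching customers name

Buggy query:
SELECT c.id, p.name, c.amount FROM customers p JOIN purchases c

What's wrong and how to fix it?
Bug: JOIN with no ON clause produces a cartesian product; every purchases row pairs with every customers row

Fix: Specify the join condition linking the foreign key to the parent id

Corrected query:
SELECT c.id, p.name, c.amount FROM customers p JOIN purchases c ON c.customer_id = p.id

Result:
id | name  | amount 
---+-------+--------
1  | Alice | 1054.05
2  | Bob   | 352.86 
3  | Alice | 1376.54
4  | Alice | 522.67 
5  | Bob   | 807.33 
6  | Alice | 44.7   
7  | Bob   | 1640.31
8  | Alice | 1776.73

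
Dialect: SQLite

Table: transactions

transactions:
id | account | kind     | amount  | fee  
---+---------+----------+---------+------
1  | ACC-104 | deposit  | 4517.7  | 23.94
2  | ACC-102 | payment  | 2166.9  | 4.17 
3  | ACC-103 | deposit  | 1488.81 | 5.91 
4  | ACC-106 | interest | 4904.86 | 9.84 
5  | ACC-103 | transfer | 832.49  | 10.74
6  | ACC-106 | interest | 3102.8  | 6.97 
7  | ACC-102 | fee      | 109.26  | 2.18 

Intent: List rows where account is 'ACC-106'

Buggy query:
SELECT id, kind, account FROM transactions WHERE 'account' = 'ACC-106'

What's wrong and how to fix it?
Bug: Single quotes denote string literals in SQL; the column name is being compared as a constant string

Fix: Reference the column as account without single quotes

Corrected query:
SELECT id, kind, account FROM transactions WHERE account = 'ACC-106'

Result:
id | kind     | account
---+----------+--------
4  | interest | ACC-106
6  | interest | ACC-106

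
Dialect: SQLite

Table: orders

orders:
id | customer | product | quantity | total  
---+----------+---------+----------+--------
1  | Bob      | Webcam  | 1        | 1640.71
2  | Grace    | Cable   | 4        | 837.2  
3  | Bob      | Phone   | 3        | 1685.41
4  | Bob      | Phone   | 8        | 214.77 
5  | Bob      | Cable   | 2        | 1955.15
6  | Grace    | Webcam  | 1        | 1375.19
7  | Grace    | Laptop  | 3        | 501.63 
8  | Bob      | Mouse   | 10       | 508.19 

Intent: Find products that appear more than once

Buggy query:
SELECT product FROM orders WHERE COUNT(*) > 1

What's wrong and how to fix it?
Bug: COUNT(*) is an aggregate and cannot be used in WHERE

Fix: GROUP BY product, then filter groups with HAVING COUNT(*) > 1

Corrected query:
SELECT product FROM orders GROUP BY product HAVING COUNT(*) > 1

Result:
product
-------
Cable  
Phone  
Webcam 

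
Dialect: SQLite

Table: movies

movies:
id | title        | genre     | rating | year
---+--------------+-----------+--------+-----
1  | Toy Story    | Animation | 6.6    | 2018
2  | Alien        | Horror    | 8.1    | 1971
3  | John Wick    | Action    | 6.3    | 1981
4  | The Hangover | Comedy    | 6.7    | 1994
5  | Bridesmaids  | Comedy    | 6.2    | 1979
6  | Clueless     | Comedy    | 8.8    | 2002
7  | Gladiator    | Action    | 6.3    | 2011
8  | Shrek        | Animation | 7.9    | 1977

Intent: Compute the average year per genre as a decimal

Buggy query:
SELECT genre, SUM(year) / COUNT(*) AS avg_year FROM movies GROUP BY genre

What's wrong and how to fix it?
Bug: Both operands are integers, so '/' performs integer division and truncates

Fix: Multiply by 1.0 (or CAST to REAL) to force floating-point division

Corrected query:
SELECT genre, SUM(year) * 1.0 / COUNT(*) AS avg_year FROM movies GROUP BY genre

Result:
genre     | avg_year   
----------+------------
Action    | 1996       
Animation | 1997.5     
Comedy    | 1991.666667
Horror    | 1971       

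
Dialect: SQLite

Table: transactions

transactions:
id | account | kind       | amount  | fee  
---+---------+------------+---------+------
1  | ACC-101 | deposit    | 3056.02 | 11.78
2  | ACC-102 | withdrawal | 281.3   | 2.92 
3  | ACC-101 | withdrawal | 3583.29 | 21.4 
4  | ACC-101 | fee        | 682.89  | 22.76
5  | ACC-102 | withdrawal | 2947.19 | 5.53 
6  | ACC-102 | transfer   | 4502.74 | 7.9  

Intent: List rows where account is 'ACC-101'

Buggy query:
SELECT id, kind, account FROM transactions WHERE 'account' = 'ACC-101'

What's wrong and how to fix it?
Bug: 'account' in single quotes is a string literal, not the column; the comparison is literal-vs-literal and never true

Fix: Reference the column as account without single quotes

Corrected query:
SELECT id, kind, account FROM transactions WHERE account = 'ACC-101'

Result:
id | kind       | account
---+------------+--------
1  | deposit    | ACC-101
3  | withdrawal | ACC-101
4  | fee        | ACC-101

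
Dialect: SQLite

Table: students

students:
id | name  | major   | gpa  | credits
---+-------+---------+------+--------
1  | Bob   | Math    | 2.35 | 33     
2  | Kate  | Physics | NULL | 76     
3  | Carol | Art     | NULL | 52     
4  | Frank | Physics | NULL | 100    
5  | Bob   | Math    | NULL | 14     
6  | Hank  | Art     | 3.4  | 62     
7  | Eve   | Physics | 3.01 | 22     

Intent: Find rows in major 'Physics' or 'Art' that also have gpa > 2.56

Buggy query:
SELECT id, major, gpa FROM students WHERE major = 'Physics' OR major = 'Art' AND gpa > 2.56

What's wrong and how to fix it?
Bug: Without parentheses, AND is evaluated before OR, so the gpa filter only applies to the 'Art' branch

Fix: Group the OR with parentheses (or use IN), then AND the threshold

Corrected query:
SELECT id, major, gpa FROM students WHERE (major = 'Physics' OR major = 'Art') AND gpa > 2.56

Result:
id | major   | gpa 
---+---------+-----
6  | Art     | 3.4 
7  | Physics | 3.01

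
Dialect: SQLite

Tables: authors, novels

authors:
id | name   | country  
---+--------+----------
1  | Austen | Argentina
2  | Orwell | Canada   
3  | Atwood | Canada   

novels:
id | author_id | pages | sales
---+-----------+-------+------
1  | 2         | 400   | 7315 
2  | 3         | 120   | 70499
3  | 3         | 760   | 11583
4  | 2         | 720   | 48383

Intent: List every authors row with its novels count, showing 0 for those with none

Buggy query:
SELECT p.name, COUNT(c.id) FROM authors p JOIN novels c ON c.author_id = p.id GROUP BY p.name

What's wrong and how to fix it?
Bug: INNER JOIN drops authors rows that have no matching novels rows

Fix: Switch to LEFT JOIN to retain unmatched parent rows

Corrected query:
SELECT p.name, COUNT(c.id) FROM authors p LEFT JOIN novels c ON c.author_id = p.id GROUP BY p.name

Result:
name   | COUNT(c.id)
-------+------------
Atwood | 2          
Austen | 0          
Orwell | 2          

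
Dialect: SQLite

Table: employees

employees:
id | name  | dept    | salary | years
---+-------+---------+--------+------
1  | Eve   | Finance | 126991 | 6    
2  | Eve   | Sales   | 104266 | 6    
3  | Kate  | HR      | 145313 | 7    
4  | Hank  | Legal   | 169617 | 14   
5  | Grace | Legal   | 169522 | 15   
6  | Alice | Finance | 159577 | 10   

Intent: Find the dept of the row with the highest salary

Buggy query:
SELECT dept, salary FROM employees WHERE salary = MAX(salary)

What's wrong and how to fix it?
Bug: WHERE is evaluated per row; an aggregate over the whole table isn't defined there

Fix: Use a subquery: WHERE salary = (SELECT MAX(salary) FROM employees)

Corrected query:
SELECT dept, salary FROM employees WHERE salary = (SELECT MAX(salary) FROM employees)

Result:
dept  | salary
------+-------
Legal | 169617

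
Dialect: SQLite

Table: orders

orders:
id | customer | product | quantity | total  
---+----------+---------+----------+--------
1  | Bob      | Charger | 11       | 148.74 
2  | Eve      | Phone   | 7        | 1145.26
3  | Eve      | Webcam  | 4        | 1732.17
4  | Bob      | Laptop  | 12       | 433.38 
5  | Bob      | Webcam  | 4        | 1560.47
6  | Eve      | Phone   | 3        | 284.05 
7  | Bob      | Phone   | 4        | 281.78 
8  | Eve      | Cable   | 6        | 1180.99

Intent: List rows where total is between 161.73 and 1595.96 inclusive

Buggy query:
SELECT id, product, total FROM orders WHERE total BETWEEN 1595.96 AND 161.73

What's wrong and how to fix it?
Bug: The bounds are reversed; BETWEEN a AND b requires a <= b to match anything

Fix: Write BETWEEN 161.73 AND 1595.96

Corrected query:
SELECT id, product, total FROM orders WHERE total BETWEEN 161.73 AND 1595.96

Result:
id | product | total  
---+---------+--------
2  | Phone   | 1145.26
4  | Laptop  | 433.38 
5  | Webcam  | 1560.47
6  | Phone   | 284.05 
7  | Phone   | 281.78 
8  | Cable   | 1180.99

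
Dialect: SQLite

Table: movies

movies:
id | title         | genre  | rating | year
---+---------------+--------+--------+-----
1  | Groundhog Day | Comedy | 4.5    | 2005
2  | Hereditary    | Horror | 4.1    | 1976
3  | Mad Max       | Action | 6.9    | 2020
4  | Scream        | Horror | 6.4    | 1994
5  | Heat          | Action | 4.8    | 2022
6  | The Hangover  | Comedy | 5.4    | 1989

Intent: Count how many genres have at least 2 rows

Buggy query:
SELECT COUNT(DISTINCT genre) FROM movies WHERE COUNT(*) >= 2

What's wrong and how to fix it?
Bug: WHERE filters individual rows, not groups, so a group-level COUNT is invalid there

Fix: Group first with HAVING COUNT(*) >= 2, then COUNT the resulting groups

Corrected query:
SELECT COUNT(*) FROM (SELECT genre FROM movies GROUP BY genre HAVING COUNT(*) >= 2)

Result:
COUNT(*)
--------
3       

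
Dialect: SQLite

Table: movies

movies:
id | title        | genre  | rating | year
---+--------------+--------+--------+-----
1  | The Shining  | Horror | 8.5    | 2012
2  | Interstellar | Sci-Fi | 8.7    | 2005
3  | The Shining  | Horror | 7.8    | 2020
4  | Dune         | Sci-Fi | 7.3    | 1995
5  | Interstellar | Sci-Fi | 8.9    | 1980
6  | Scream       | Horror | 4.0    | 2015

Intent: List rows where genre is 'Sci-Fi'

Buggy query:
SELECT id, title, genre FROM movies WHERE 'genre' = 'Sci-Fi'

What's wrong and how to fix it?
Bug: Single quotes denote string literals in SQL; the column name is being compared as a constant string

Fix: Remove the quotes around the column name (or use double quotes for an identifier)

Corrected query:
SELECT id, title, genre FROM movies WHERE genre = 'Sci-Fi'

Result:
id | title        | genre 
---+--------------+-------
2  | Interstellar | Sci-Fi
4  | Dune         | Sci-Fi
5  | Interstellar | Sci-Fi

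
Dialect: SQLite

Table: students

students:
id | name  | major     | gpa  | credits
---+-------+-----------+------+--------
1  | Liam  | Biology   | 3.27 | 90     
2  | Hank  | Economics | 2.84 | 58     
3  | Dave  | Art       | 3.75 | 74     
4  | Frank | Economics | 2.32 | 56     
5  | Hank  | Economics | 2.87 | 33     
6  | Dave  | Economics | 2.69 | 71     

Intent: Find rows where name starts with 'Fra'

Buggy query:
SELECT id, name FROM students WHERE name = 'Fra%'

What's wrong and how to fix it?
Bug: '=' compares the literal string including the % character; pattern matching needs LIKE

Fix: Replace '=' with LIKE so 'Fra%' is treated as a pattern

Corrected query:
SELECT id, name FROM students WHERE name LIKE 'Fra%'

Result:
id | name 
---+------
4  | Frank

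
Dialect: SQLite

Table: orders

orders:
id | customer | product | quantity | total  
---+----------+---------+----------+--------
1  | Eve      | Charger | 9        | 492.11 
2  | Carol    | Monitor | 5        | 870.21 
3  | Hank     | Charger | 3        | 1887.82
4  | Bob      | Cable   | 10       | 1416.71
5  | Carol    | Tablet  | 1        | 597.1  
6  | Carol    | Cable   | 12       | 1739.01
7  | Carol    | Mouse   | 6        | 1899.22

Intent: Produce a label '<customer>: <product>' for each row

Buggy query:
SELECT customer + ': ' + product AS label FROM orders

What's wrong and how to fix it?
Bug: '+' is numeric addition; on text columns SQLite converts them to 0 instead of concatenating

Fix: Use the || operator for string concatenation

Corrected query:
SELECT customer || ': ' || product AS label FROM orders

Result:
label         
--------------
Eve: Charger  
Carol: Monitor
Hank: Charger 
Bob: Cable    
Carol: Tablet 
Carol: Cable  
Carol: Mouse  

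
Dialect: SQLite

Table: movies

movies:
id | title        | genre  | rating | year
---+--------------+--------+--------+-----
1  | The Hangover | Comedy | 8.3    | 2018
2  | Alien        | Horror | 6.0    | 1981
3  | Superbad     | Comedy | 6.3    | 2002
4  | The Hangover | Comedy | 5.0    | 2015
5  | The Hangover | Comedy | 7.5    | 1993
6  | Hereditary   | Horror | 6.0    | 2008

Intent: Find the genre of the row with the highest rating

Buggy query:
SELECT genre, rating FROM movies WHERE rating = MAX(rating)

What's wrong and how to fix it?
Bug: WHERE is evaluated per row; an aggregate over the whole table isn't defined there

Fix: Wrap MAX in a scalar subquery so WHERE compares against a single value

Corrected query:
SELECT genre, rating FROM movies WHERE rating = (SELECT MAX(rating) FROM movies)

Result:
genre  | rating
-------+-------
Comedy | 8.3   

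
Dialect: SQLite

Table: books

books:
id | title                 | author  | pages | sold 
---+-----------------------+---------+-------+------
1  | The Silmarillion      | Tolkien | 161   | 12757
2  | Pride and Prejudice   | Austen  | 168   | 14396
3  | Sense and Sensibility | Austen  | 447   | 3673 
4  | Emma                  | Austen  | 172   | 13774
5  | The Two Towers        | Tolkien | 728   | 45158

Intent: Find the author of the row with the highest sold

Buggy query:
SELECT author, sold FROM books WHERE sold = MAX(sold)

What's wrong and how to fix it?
Bug: WHERE is evaluated per row; an aggregate over the whole table isn't defined there

Fix: Wrap MAX in a scalar subquery so WHERE compares against a single value

Corrected query:
SELECT author, sold FROM books WHERE sold = (SELECT MAX(sold) FROM books)

Result:
author  | sold 
--------+------
Tolkien | 45158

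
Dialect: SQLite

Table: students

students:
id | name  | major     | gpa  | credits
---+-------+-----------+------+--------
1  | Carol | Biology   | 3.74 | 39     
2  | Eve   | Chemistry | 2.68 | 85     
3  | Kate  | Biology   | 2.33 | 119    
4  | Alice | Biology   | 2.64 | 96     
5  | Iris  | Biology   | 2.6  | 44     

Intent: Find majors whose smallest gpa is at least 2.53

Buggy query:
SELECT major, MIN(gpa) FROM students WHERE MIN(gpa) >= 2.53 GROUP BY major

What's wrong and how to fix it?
Bug: MIN() in WHERE is a misuse of aggregate

Fix: Use HAVING for the per-group MIN condition

Corrected query:
SELECT major, MIN(gpa) FROM students GROUP BY major HAVING MIN(gpa) >= 2.53

Result:
major     | MIN(gpa)
----------+---------
Chemistry | 2.68    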